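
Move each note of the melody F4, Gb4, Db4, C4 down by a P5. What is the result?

Bb3 Cb4 Gb3 F3

F4 → Bb3
Gb4 → Cb4
Db4 → Gb3
C4 → F3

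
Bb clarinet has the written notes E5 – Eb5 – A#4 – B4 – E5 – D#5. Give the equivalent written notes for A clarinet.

F5 Fb5 B4 C5 F5 E5

First find concert pitch: the Bb clarinet sounds a major second below written, so E5 Eb5 A#4 B4 E5 D#5 sounds D5 Db5 G#4 A4 D5 C#5.
Then write for A clarinet: it sounds a minor third below written, so the part must be a minor third above concert.
D5 → F5
Db5 → Fb5
G#4 → B4
A4 → C5
D5 → F5
C#5 → E5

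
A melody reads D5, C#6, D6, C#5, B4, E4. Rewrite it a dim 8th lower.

D5: an octave down reaches D, and 11 semitones makes it D#4.
C#6: an octave down reaches C, and 11 semitones makes it C##5.
A diminished octave down from D6 gives D#5.
A diminished octave down from C#5 gives C##4.
B4: an octave down reaches B, and 11 semitones makes it B#3.
E4 down a diminished octave is E#3.

D#4 C##5 D#5 C##4 B#3 E#3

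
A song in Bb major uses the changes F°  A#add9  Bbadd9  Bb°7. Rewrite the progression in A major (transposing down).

Bb major down to A major is a minor second; each chord root moves by that interval while the quality stays the same.
F°: root F down a minor second → E, giving E°.
A#add9: root A# down a minor second → G##, giving G##add9.
Bbadd9: root Bb down a minor second → A, giving Aadd9.
Bb°7: root Bb down a minor second → A, giving A°7.

E° G##add9 Aadd9 A°7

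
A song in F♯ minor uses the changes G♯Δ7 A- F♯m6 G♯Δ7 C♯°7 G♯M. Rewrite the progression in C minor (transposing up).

DΔ7 Eb- Cm6 DΔ7 G°7 DM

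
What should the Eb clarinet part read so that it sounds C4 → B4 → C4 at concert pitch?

The Eb clarinet sounds a minor third above written, so the written part must be a minor third below concert — transpose each note down.
C4 becomes A3
B4 becomes G#4
C4 becomes A3

A3 G#4 A3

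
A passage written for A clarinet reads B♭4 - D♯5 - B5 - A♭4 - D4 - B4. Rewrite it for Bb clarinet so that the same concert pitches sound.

First find concert pitch: the A clarinet sounds a minor third below written, so B♭4 D♯5 B5 A♭4 D4 B4 sounds G4 B#4 G#5 F4 B3 G#4.
Then write for Bb clarinet: it sounds a major second below written, so the part must be a major second above concert.
G4 → A4
B#4 → C##5
G#5 → A#5
F4 → G4
B3 → C#4
G#4 → A#4

A4 C##5 A#5 G4 C#4 A#4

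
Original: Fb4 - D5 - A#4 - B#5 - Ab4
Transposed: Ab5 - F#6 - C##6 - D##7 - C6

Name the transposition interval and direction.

Take the first pair: Fb4 → Ab5. F to A spans 10 letter names, so the interval is some kind of tenth.
Fb4 to Ab5 is 16 semitones, which makes it a major tenth; the second version is higher, so the direction is up.
Checking another pair — Ab4 → C6 — gives the same interval.

up a major tenth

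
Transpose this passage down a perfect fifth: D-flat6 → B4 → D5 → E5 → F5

Db6 to Gb5
B4 to E4
D5 to G4
E5 to A4
F5 to Bb4

Gb5 E4 G4 A4 Bb4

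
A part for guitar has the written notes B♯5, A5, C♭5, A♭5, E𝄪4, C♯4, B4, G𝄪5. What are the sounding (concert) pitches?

The guitar sounds a perfect octave below written, so transpose each written note down a perfect octave.
B#5 to B#4
A5 to A4
Cb5 to Cb4
Ab5 to Ab4
E##4 to E##3
C#4 to C#3
B4 to B3
G##5 to G##4

B#4 A4 Cb4 Ab4 E##3 C#3 B3 G##4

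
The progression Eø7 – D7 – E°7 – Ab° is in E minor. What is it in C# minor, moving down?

C#ø7 B7 C#°7 F°

E minor down to C# minor is a minor third; each chord root moves by that interval while the quality stays the same.
Eø7: root E down a minor third → C#, giving C#ø7.
D7: root D down a minor third → B, giving B7.
E°7: root E down a minor third → C#, giving C#°7.
Ab°: root Ab down a minor third → F, giving F°.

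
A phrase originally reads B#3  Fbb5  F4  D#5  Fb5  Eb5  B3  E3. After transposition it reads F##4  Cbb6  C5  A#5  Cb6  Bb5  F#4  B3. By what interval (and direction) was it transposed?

Take the first pair: B#3 → F##4. B to F spans 5 letter names, so the interval is some kind of fifth.
B#3 to F##4 is 7 semitones, which makes it a perfect fifth; the second version is higher, so the direction is up.
Checking another pair — E3 → B3 — gives the same interval.

up a perfect fifth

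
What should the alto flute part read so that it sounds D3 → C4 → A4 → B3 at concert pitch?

Written C4 sounds as G3 on the alto flute, so concert pitches are written a perfect fourth up.
D3 -> G3
C4 -> F4
A4 -> D5
B3 -> E4

G3 F4 D5 E4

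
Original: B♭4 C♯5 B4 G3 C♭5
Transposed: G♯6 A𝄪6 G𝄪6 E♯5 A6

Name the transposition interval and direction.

up an augmented thirteenth

From Bb4 to G#6 is 13 letter names — a thirteenth of some quality.
Bb4 to G#6 is 22 semitones, which makes it an augmented thirteenth; the second version is higher, so the direction is up.
Checking another pair — Cb5 → A6 — gives the same interval.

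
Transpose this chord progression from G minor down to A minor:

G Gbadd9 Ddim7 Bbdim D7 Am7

G minor down to A minor is a minor seventh; each chord root moves by that interval while the quality stays the same.
G: root G down a minor seventh → A, giving A.
Gbadd9: root Gb down a minor seventh → Ab, giving Abadd9.
Ddim7: root D down a minor seventh → E, giving Edim7.
Bbdim: root Bb down a minor seventh → C, giving Cdim.
D7: root D down a minor seventh → E, giving E7.
Am7: root A down a minor seventh → B, giving Bm7.

A Abadd9 Edim7 Cdim E7 Bm7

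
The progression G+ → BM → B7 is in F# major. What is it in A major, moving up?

F# major up to A major is a minor third; each chord root moves by that interval while the quality stays the same.
G+: root G up a minor third → Bb, giving Bb+.
BM: root B up a minor third → D, giving DM.
B7: root B up a minor third → D, giving D7.

Bb+ DM D7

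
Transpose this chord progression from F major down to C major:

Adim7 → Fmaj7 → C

Edim7 Cmaj7 G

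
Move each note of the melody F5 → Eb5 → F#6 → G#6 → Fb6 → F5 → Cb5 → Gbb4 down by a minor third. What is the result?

D5 C5 D#6 E#6 Db6 D5 Ab4 Ebb4

F5 to D5
Eb5 to C5
F#6 to D#6
G#6 to E#6
Fb6 to Db6
F5 to D5
Cb5 to Ab4
Gbb4 to Ebb4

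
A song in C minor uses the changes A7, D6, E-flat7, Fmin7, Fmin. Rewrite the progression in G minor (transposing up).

E7 A6 Bb7 Cmin7 Cmin

C minor up to G minor is a perfect fifth; each chord root moves by that interval while the quality stays the same.
A7: root A up a perfect fifth → E, giving E7.
D6: root D up a perfect fifth → A, giving A6.
E-flat7: root E-flat up a perfect fifth → Bb, giving Bb7.
Fmin7: root F up a perfect fifth → C, giving Cmin7.
Fmin: root F up a perfect fifth → C, giving Cmin.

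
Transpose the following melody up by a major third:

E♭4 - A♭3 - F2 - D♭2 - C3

G4 C4 A2 F2 E3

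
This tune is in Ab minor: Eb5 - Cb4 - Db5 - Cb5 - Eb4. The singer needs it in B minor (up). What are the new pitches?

Ab minor to B minor up is an augmented second, so every note moves up by that interval.
Eb5 to F#5
Cb4 to D4
Db5 to E5
Cb5 to D5
Eb4 to F#4

F#5 D4 E5 D5 F#4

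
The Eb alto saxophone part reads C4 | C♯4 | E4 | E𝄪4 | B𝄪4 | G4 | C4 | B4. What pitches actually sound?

Eb3 E3 G3 G##3 D##4 Bb3 Eb3 D4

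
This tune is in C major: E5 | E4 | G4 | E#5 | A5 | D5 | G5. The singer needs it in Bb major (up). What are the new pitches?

From C up to Bb is a minor seventh; apply that to each pitch.
E5 -> D6
E4 -> D5
G4 -> F5
E#5 -> D#6
A5 -> G6
D5 -> C6
G5 -> F6

D6 D5 F5 D#6 G6 C6 F6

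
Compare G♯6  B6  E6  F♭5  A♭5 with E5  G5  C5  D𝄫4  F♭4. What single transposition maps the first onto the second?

From G#6 to E5 is 10 letter names — a tenth of some quality.
E5 to G#6 is 16 semitones, which makes it a major tenth; the second version is lower, so the direction is down.
Checking another pair — Ab5 → Fb4 — gives the same interval.

down a major tenth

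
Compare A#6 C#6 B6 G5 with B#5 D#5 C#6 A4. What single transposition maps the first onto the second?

down a minor seventh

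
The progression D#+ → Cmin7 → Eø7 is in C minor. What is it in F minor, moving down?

C minor down to F minor is a perfect fifth; each chord root moves by that interval while the quality stays the same.
D#+: root D# down a perfect fifth → G#, giving G#+.
Cmin7: root C down a perfect fifth → F, giving Fmin7.
Eø7: root E down a perfect fifth → A, giving Aø7.

G#+ Fmin7 Aø7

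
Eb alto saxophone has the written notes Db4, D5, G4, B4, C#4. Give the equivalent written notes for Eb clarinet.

Db3 D4 G3 B3 C#3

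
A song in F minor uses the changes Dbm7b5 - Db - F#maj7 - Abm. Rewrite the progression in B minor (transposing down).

F minor down to B minor is a diminished fifth; each chord root moves by that interval while the quality stays the same.
Dbm7b5: root Db down a diminished fifth → G, giving Gm7b5.
Db: root Db down a diminished fifth → G, giving G.
F#maj7: root F# down a diminished fifth → B#, giving B#maj7.
Abm: root Ab down a diminished fifth → D, giving Dm.

Gm7b5 G B#maj7 Dm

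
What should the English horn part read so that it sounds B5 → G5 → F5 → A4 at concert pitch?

The English horn sounds a perfect fifth below written, so the written part must be a perfect fifth above concert — transpose each note up.
B5 becomes F#6
G5 becomes D6
F5 becomes C6
A4 becomes E5

F#6 D6 C6 E5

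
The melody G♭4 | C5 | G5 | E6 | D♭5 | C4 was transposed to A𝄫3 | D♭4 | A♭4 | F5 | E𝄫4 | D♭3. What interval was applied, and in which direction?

down a major seventh

From Gb4 to Abb3 is 7 letter names — a seventh of some quality.
Abb3 to Gb4 is 11 semitones, which makes it a major seventh; the second version is lower, so the direction is down.
Checking another pair — C4 → Db3 — gives the same interval.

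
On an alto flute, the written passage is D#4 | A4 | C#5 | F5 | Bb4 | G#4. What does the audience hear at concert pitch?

The alto flute sounds a perfect fourth below written, so transpose each written note down a perfect fourth.
D#4 to A#3
A4 to E4
C#5 to G#4
F5 to C5
Bb4 to F4
G#4 to D#4

A#3 E4 G#4 C5 F4 D#4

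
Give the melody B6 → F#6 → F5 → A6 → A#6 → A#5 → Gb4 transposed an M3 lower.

G6 D6 Db5 F6 F#6 F#5 Ebb4

B6 becomes G6
F#6 becomes D6
F5 becomes Db5
A6 becomes F6
A#6 becomes F#6
A#5 becomes F#5
Gb4 becomes Ebb4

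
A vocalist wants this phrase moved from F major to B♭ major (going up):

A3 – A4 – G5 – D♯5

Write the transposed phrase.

D4 D5 C6 G#5

F major to B♭ major up is a perfect fourth, so every note moves up by that interval.
A3 to D4
A4 to D5
G5 to C6
D#5 to G#5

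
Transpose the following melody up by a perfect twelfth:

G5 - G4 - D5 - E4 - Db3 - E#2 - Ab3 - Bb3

A perfect twelfth up from G5 gives D7.
G4 up a perfect twelfth is D6.
D5 up a perfect twelfth is A6.
E4: a twelfth up reaches B, and 19 semitones makes it B5.
Db3 up a perfect twelfth is Ab4.
E#2 up a perfect twelfth is B#3.
A perfect twelfth up from Ab3 gives Eb5.
A perfect twelfth up from Bb3 gives F5.

D7 D6 A6 B5 Ab4 B#3 Eb5 F5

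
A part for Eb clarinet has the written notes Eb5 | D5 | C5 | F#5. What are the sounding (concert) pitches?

The Eb clarinet sounds a minor third above written, so transpose each written note up a minor third.
Eb5 → Gb5
D5 → F5
C5 → Eb5
F#5 → A5

Gb5 F5 Eb5 A5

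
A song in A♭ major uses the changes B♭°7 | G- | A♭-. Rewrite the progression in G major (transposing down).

A♭ major down to G major is a minor second; each chord root moves by that interval while the quality stays the same.
B♭°7: root B♭ down a minor second → A, giving A°7.
G-: root G down a minor second → F#, giving F#-.
A♭-: root A♭ down a minor second → G, giving G-.

A°7 F#- G-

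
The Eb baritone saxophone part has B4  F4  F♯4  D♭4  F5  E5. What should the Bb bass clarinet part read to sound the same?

E4 Bb3 B3 Gb3 Bb4 A4

First find concert pitch: the Eb baritone saxophone sounds a major thirteenth below written, so B4 F4 F♯4 D♭4 F5 E5 sounds D3 Ab2 A2 Fb2 Ab3 G3.
Then write for Bb bass clarinet: it sounds a major ninth below written, so the part must be a major ninth above concert.
D3 → E4
Ab2 → Bb3
A2 → B3
Fb2 → Gb3
Ab3 → Bb4
G3 → A4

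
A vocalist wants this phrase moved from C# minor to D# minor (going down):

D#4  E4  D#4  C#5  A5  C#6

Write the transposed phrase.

E#3 F#3 E#3 D#4 B4 D#5

C# minor to D# minor down is a minor seventh, so every note moves down by that interval.
D#4 gives E#3
E4 gives F#3
D#4 gives E#3
C#5 gives D#4
A5 gives B4
C#6 gives D#5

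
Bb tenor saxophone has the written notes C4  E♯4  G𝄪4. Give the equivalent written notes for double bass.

Bb3 D#4 F##4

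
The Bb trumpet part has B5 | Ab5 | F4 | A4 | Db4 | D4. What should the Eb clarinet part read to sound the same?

First find concert pitch: the Bb trumpet sounds a major second below written, so B5 Ab5 F4 A4 Db4 D4 sounds A5 Gb5 Eb4 G4 Cb4 C4.
Then write for Eb clarinet: it sounds a minor third above written, so the part must be a minor third below concert.
A5 → F#5
Gb5 → Eb5
Eb4 → C4
G4 → E4
Cb4 → Ab3
C4 → A3

F#5 Eb5 C4 E4 Ab3 A3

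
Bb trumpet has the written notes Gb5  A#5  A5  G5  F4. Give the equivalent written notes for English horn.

Cb6 D#6 D6 C6 Bb4

First find concert pitch: the Bb trumpet sounds a major second below written, so Gb5 A#5 A5 G5 F4 sounds Fb5 G#5 G5 F5 Eb4.
Then write for English horn: it sounds a perfect fifth below written, so the part must be a perfect fifth above concert.
Fb5 → Cb6
G#5 → D#6
G5 → D6
F5 → C6
Eb4 → Bb4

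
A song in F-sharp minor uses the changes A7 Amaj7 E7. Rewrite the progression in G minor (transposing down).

F-sharp minor down to G minor is a major seventh; each chord root moves by that interval while the quality stays the same.
A7: root A down a major seventh → Bb, giving Bb7.
Amaj7: root A down a major seventh → Bb, giving Bbmaj7.
E7: root E down a major seventh → F, giving F7.

Bb7 Bbmaj7 F7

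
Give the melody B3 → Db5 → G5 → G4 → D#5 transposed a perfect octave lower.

B2 Db4 G4 G3 D#4

A perfect octave down from B3 gives B2.
A perfect octave down from Db5 gives Db4.
A perfect octave down from G5 gives G4.
G4 down a perfect octave is G3.
A perfect octave down from D#5 gives D#4.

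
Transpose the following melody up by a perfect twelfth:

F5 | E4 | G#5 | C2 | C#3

C7 B5 D#7 G3 G#4

F5 becomes C7
E4 becomes B5
G#5 becomes D#7
C2 becomes G3
C#3 becomes G#4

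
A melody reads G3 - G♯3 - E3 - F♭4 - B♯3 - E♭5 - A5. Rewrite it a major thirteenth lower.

Bb1 B1 G1 Abb2 D#2 Gb3 C4

G3 -> Bb1
G#3 -> B1
E3 -> G1
Fb4 -> Abb2
B#3 -> D#2
Eb5 -> Gb3
A5 -> C4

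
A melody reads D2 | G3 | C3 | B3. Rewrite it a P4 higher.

D2 to G2
G3 to C4
C3 to F3
B3 to E4

G2 C4 F3 E4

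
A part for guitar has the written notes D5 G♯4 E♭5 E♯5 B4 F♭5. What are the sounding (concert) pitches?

Written C4 on the guitar sounds as C3, a perfect octave lower; apply that shift to every note.
D5 → D4
G#4 → G#3
Eb5 → Eb4
E#5 → E#4
B4 → B3
Fb5 → Fb4

D4 G#3 Eb4 E#4 B3 Fb4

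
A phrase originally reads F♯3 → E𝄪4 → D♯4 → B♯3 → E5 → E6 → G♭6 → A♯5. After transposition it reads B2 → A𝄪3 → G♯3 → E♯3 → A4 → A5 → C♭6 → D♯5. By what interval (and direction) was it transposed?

down a perfect fifth

Take the first pair: F#3 → B2. F to B spans 5 letter names, so the interval is some kind of fifth.
B2 to F#3 is 7 semitones, which makes it a perfect fifth; the second version is lower, so the direction is down.
Checking another pair — A#5 → D#5 — gives the same interval.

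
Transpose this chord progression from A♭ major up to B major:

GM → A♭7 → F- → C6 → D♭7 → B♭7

A♭ major up to B major is an augmented second; each chord root moves by that interval while the quality stays the same.
GM: root G up an augmented second → A#, giving A#M.
A♭7: root A♭ up an augmented second → B, giving B7.
F-: root F up an augmented second → G#, giving G#-.
C6: root C up an augmented second → D#, giving D#6.
D♭7: root D♭ up an augmented second → E, giving E7.
B♭7: root B♭ up an augmented second → C#, giving C#7.

A#M B7 G#- D#6 E7 C#7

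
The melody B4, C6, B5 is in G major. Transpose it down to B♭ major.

D4 Eb5 D5

G major to B♭ major down is a major sixth, so every note moves down by that interval.
B4 becomes D4
C6 becomes Eb5
B5 becomes D5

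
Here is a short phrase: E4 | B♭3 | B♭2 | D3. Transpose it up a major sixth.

C#5 G4 G3 B3

E4: a sixth up reaches C, and 9 semitones makes it C#5.
Bb3: a sixth up reaches G, and 9 semitones makes it G4.
Bb2: a sixth up reaches G, and 9 semitones makes it G3.
A major sixth up from D3 gives B3.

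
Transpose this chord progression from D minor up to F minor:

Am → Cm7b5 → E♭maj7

Cm Ebm7b5 Gbmaj7

D minor up to F minor is a minor third; each chord root moves by that interval while the quality stays the same.
Am: root A up a minor third → C, giving Cm.
Cm7b5: root C up a minor third → Eb, giving Ebm7b5.
E♭maj7: root E♭ up a minor third → Gb, giving Gbmaj7.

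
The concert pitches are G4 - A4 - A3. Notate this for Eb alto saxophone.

E5 F#5 F#4

Written C4 sounds as Eb3 on the Eb alto saxophone, so concert pitches are written a major sixth up.
G4 → E5
A4 → F#5
A3 → F#4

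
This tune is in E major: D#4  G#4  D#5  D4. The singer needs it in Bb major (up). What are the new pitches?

E major to Bb major up is a diminished fifth, so every note moves up by that interval.
D#4 to A4
G#4 to D5
D#5 to A5
D4 to Ab4

A4 D5 A5 Ab4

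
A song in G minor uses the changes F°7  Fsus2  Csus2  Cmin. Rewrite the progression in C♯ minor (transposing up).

B°7 Bsus2 F#sus2 F#min

G minor up to C♯ minor is an augmented fourth; each chord root moves by that interval while the quality stays the same.
F°7: root F up an augmented fourth → B, giving B°7.
Fsus2: root F up an augmented fourth → B, giving Bsus2.
Csus2: root C up an augmented fourth → F#, giving F#sus2.
Cmin: root C up an augmented fourth → F#, giving F#min.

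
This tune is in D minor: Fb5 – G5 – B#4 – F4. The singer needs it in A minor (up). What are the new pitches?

D minor to A minor up is a perfect fifth, so every note moves up by that interval.
Fb5 -> Cb6
G5 -> D6
B#4 -> F##5
F4 -> C5

Cb6 D6 F##5 C5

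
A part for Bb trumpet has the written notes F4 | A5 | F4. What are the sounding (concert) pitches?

Eb4 G5 Eb4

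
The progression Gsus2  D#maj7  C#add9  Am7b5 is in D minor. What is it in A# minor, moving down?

D minor down to A# minor is a diminished fourth; each chord root moves by that interval while the quality stays the same.
Gsus2: root G down a diminished fourth → D#, giving D#sus2.
D#maj7: root D# down a diminished fourth → A##, giving A##maj7.
C#add9: root C# down a diminished fourth → G##, giving G##add9.
Am7b5: root A down a diminished fourth → E#, giving E#m7b5.

D#sus2 A##maj7 G##add9 E#m7b5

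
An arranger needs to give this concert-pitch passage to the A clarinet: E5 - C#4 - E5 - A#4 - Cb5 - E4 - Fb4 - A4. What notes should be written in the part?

G5 E4 G5 C#5 Ebb5 G4 Abb4 C5

The A clarinet sounds a minor third below written, so the written part must be a minor third above concert — transpose each note up.
E5 gives G5
C#4 gives E4
E5 gives G5
A#4 gives C#5
Cb5 gives Ebb5
E4 gives G4
Fb4 gives Abb4
A4 gives C5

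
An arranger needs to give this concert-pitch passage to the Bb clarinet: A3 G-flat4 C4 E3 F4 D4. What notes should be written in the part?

B3 Ab4 D4 F#3 G4 E4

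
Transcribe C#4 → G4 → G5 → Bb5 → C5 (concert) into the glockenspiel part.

C#2 G2 G3 Bb3 C3

The glockenspiel sounds a perfect fifteenth above written, so the written part must be a perfect fifteenth below concert — transpose each note down.
C#4 to C#2
G4 to G2
G5 to G3
Bb5 to Bb3
C5 to C3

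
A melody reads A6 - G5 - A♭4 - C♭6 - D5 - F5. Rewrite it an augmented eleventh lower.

A6 → Eb5
G5 → Db4
Ab4 → Ebb3
Cb6 → Gbb4
D5 → Ab3
F5 → Cb4

Eb5 Db4 Ebb3 Gbb4 Ab3 Cb4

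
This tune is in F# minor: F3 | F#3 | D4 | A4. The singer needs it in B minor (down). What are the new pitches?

F# minor to B minor down is a perfect fifth, so every note moves down by that interval.
F3 -> Bb2
F#3 -> B2
D4 -> G3
A4 -> D4

Bb2 B2 G3 D4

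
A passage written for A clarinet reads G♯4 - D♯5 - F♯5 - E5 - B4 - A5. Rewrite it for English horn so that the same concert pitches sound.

First find concert pitch: the A clarinet sounds a minor third below written, so G♯4 D♯5 F♯5 E5 B4 A5 sounds E#4 B#4 D#5 C#5 G#4 F#5.
Then write for English horn: it sounds a perfect fifth below written, so the part must be a perfect fifth above concert.
E#4 → B#4
B#4 → F##5
D#5 → A#5
C#5 → G#5
G#4 → D#5
F#5 → C#6

B#4 F##5 A#5 G#5 D#5 C#6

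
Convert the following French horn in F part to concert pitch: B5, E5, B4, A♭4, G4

E5 A4 E4 Db4 C4

Written C4 on the French horn in F sounds as F3, a perfect fifth lower; apply that shift to every note.
B5 gives E5
E5 gives A4
B4 gives E4
Ab4 gives Db4
G4 gives C4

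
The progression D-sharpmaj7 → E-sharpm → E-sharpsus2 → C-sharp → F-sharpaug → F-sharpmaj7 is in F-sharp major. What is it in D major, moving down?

Bmaj7 C#m C#sus2 A Daug Dmaj7

F-sharp major down to D major is a major third; each chord root moves by that interval while the quality stays the same.
D-sharpmaj7: root D-sharp down a major third → B, giving Bmaj7.
E-sharpm: root E-sharp down a major third → C#, giving C#m.
E-sharpsus2: root E-sharp down a major third → C#, giving C#sus2.
C-sharp: root C-sharp down a major third → A, giving A.
F-sharpaug: root F-sharp down a major third → D, giving Daug.
F-sharpmaj7: root F-sharp down a major third → D, giving Dmaj7.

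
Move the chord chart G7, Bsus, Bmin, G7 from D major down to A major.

D major down to A major is a perfect fourth; each chord root moves by that interval while the quality stays the same.
G7: root G down a perfect fourth → D, giving D7.
Bsus: root B down a perfect fourth → F#, giving F#sus.
Bmin: root B down a perfect fourth → F#, giving F#min.
G7: root G down a perfect fourth → D, giving D7.

D7 F#sus F#min D7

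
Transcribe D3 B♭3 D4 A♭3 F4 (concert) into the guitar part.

D4 Bb4 D5 Ab4 F5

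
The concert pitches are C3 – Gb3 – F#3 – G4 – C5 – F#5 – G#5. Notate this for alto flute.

Written C4 sounds as G3 on the alto flute, so concert pitches are written a perfect fourth up.
C3 to F3
Gb3 to Cb4
F#3 to B3
G4 to C5
C5 to F5
F#5 to B5
G#5 to C#6

F3 Cb4 B3 C5 F5 B5 C#6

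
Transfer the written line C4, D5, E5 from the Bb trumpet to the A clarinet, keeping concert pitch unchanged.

Db4 Eb5 F5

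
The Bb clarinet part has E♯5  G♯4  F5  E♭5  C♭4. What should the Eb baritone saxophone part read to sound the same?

First find concert pitch: the Bb clarinet sounds a major second below written, so E♯5 G♯4 F5 E♭5 C♭4 sounds D#5 F#4 Eb5 Db5 Bbb3.
Then write for Eb baritone saxophone: it sounds a major thirteenth below written, so the part must be a major thirteenth above concert.
D#5 → B#6
F#4 → D#6
Eb5 → C7
Db5 → Bb6
Bbb3 → Gb5

B#6 D#6 C7 Bb6 Gb5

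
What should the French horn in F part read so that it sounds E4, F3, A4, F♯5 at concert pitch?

B4 C4 E5 C#6

Written C4 sounds as F3 on the French horn in F, so concert pitches are written a perfect fifth up.
E4 gives B4
F3 gives C4
A4 gives E5
F#5 gives C#6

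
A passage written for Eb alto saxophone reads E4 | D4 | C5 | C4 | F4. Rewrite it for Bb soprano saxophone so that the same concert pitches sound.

A3 G3 F4 F3 Bb3

First find concert pitch: the Eb alto saxophone sounds a major sixth below written, so E4 D4 C5 C4 F4 sounds G3 F3 Eb4 Eb3 Ab3.
Then write for Bb soprano saxophone: it sounds a major second below written, so the part must be a major second above concert.
G3 → A3
F3 → G3
Eb4 → F4
Eb3 → F3
Ab3 → Bb3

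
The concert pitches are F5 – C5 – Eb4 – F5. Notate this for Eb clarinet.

D5 A4 C4 D5

The Eb clarinet sounds a minor third above written, so the written part must be a minor third below concert — transpose each note down.
F5 -> D5
C5 -> A4
Eb4 -> C4
F5 -> D5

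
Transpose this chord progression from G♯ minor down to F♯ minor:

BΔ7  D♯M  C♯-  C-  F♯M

AΔ7 C#M B- Bb- EM

G♯ minor down to F♯ minor is a major second; each chord root moves by that interval while the quality stays the same.
BΔ7: root B down a major second → A, giving AΔ7.
D♯M: root D♯ down a major second → C#, giving C#M.
C♯-: root C♯ down a major second → B, giving B-.
C-: root C down a major second → Bb, giving Bb-.
F♯M: root F♯ down a major second → E, giving EM.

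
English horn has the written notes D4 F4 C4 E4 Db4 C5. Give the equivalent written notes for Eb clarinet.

E3 G3 D3 F#3 Eb3 D4

First find concert pitch: the English horn sounds a perfect fifth below written, so D4 F4 C4 E4 Db4 C5 sounds G3 Bb3 F3 A3 Gb3 F4.
Then write for Eb clarinet: it sounds a minor third above written, so the part must be a minor third below concert.
G3 → E3
Bb3 → G3
F3 → D3
A3 → F#3
Gb3 → Eb3
F4 → D4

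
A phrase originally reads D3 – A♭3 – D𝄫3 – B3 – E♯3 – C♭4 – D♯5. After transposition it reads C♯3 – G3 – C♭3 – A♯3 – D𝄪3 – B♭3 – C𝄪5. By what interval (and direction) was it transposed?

Take the first pair: D3 → C#3. D to C spans 2 letter names, so the interval is some kind of second.
C#3 to D3 is 1 semitone, which makes it a minor second; the second version is lower, so the direction is down.
Checking another pair — D#5 → C##5 — gives the same interval.

down a minor second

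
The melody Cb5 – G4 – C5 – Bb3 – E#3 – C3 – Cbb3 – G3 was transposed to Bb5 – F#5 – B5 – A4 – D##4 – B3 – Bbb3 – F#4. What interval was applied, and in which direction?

From Cb5 to Bb5 is 7 letter names — a seventh of some quality.
Cb5 to Bb5 is 11 semitones, which makes it a major seventh; the second version is higher, so the direction is up.
Checking another pair — G3 → F#4 — gives the same interval.

up a major seventh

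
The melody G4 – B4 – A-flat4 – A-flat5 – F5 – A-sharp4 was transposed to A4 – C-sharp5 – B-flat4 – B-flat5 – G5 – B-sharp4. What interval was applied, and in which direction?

Take the first pair: G4 → A4. G to A spans 2 letter names, so the interval is some kind of second.
G4 to A4 is 2 semitones, which makes it a major second; the second version is higher, so the direction is up.
Checking another pair — A#4 → B#4 — gives the same interval.

up a major second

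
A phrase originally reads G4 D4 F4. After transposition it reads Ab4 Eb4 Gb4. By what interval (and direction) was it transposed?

From G4 to Ab4 is 2 letter names — a second of some quality.
G4 to Ab4 is 1 semitone, which makes it a minor second; the second version is higher, so the direction is up.
Checking another pair — F4 → Gb4 — gives the same interval.

up a minor second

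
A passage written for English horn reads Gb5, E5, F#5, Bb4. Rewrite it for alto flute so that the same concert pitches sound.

Fb5 D5 E5 Ab4

First find concert pitch: the English horn sounds a perfect fifth below written, so Gb5 E5 F#5 Bb4 sounds Cb5 A4 B4 Eb4.
Then write for alto flute: it sounds a perfect fourth below written, so the part must be a perfect fourth above concert.
Cb5 → Fb5
A4 → D5
B4 → E5
Eb4 → Ab4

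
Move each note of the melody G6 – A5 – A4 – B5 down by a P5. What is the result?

G6: a fifth down reaches C, and 7 semitones makes it C6.
A perfect fifth down from A5 gives D5.
A perfect fifth down from A4 gives D4.
A perfect fifth down from B5 gives E5.

C6 D5 D4 E5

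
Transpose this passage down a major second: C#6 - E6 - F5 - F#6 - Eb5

B5 D6 Eb5 E6 Db5

C#6 down a major second is B5.
E6: a second down reaches D, and 2 semitones makes it D6.
A major second down from F5 gives Eb5.
A major second down from F#6 gives E6.
A major second down from Eb5 gives Db5.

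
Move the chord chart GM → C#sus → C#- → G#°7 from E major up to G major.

BbM Esus E- B°7

E major up to G major is a minor third; each chord root moves by that interval while the quality stays the same.
GM: root G up a minor third → Bb, giving BbM.
C#sus: root C# up a minor third → E, giving Esus.
C#-: root C# up a minor third → E, giving E-.
G#°7: root G# up a minor third → B, giving B°7.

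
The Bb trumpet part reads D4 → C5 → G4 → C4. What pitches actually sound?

C4 Bb4 F4 Bb3

Written C4 on the Bb trumpet sounds as Bb3, a major second lower; apply that shift to every note.
D4 -> C4
C5 -> Bb4
G4 -> F4
C4 -> Bb3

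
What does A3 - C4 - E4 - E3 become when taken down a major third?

A3 gives F3
C4 gives Ab3
E4 gives C4
E3 gives C3

F3 Ab3 C4 C3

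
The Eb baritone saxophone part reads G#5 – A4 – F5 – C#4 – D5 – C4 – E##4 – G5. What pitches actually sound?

Written C4 on the Eb baritone saxophone sounds as Eb2, a major thirteenth lower; apply that shift to every note.
G#5 becomes B3
A4 becomes C3
F5 becomes Ab3
C#4 becomes E2
D5 becomes F3
C4 becomes Eb2
E##4 becomes G##2
G5 becomes Bb3

B3 C3 Ab3 E2 F3 Eb2 G##2 Bb3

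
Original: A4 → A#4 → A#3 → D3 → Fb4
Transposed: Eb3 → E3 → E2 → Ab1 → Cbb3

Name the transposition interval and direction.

down an augmented eleventh

From A4 to Eb3 is 11 letter names — an eleventh of some quality.
Eb3 to A4 is 18 semitones, which makes it an augmented eleventh; the second version is lower, so the direction is down.
Checking another pair — Fb4 → Cbb3 — gives the same interval.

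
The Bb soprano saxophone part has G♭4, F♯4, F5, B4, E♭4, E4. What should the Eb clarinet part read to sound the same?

First find concert pitch: the Bb soprano saxophone sounds a major second below written, so G♭4 F♯4 F5 B4 E♭4 E4 sounds Fb4 E4 Eb5 A4 Db4 D4.
Then write for Eb clarinet: it sounds a minor third above written, so the part must be a minor third below concert.
Fb4 → Db4
E4 → C#4
Eb5 → C5
A4 → F#4
Db4 → Bb3
D4 → B3

Db4 C#4 C5 F#4 Bb3 B3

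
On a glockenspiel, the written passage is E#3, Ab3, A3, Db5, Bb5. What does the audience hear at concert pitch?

E#5 Ab5 A5 Db7 Bb7

Written C4 on the glockenspiel sounds as C6, a perfect fifteenth higher; apply that shift to every note.
E#3 → E#5
Ab3 → Ab5
A3 → A5
Db5 → Db7
Bb5 → Bb7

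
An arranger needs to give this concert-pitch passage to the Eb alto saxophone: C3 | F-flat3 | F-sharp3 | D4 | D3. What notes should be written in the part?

Written C4 sounds as Eb3 on the Eb alto saxophone, so concert pitches are written a major sixth up.
C3 to A3
Fb3 to Db4
F#3 to D#4
D4 to B4
D3 to B3

A3 Db4 D#4 B4 B3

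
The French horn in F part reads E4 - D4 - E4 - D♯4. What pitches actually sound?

The French horn in F sounds a perfect fifth below written, so transpose each written note down a perfect fifth.
E4 gives A3
D4 gives G3
E4 gives A3
D#4 gives G#3

A3 G3 A3 G#3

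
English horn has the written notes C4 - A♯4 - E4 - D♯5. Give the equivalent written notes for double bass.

First find concert pitch: the English horn sounds a perfect fifth below written, so C4 A♯4 E4 D♯5 sounds F3 D#4 A3 G#4.
Then write for double bass: it sounds a perfect octave below written, so the part must be a perfect octave above concert.
F3 → F4
D#4 → D#5
A3 → A4
G#4 → G#5

F4 D#5 A4 G#5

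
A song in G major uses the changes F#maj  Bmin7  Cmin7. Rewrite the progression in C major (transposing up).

Bmaj Emin7 Fmin7

G major up to C major is a perfect fourth; each chord root moves by that interval while the quality stays the same.
F#maj: root F# up a perfect fourth → B, giving Bmaj.
Bmin7: root B up a perfect fourth → E, giving Emin7.
Cmin7: root C up a perfect fourth → F, giving Fmin7.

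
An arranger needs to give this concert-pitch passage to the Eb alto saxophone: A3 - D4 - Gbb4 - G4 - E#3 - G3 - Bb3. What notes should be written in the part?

The Eb alto saxophone sounds a major sixth below written, so the written part must be a major sixth above concert — transpose each note up.
A3 to F#4
D4 to B4
Gbb4 to Ebb5
G4 to E5
E#3 to C##4
G3 to E4
Bb3 to G4

F#4 B4 Ebb5 E5 C##4 E4 G4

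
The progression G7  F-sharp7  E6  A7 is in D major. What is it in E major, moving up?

A7 G#7 F#6 B7

D major up to E major is a major second; each chord root moves by that interval while the quality stays the same.
G7: root G up a major second → A, giving A7.
F-sharp7: root F-sharp up a major second → G#, giving G#7.
E6: root E up a major second → F#, giving F#6.
A7: root A up a major second → B, giving B7.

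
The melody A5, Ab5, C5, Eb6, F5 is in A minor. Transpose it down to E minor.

From A down to E is a perfect fourth; apply that to each pitch.
A5 -> E5
Ab5 -> Eb5
C5 -> G4
Eb6 -> Bb5
F5 -> C5

E5 Eb5 G4 Bb5 C5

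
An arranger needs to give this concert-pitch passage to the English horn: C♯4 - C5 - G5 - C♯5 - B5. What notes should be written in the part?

Written C4 sounds as F3 on the English horn, so concert pitches are written a perfect fifth up.
C#4 → G#4
C5 → G5
G5 → D6
C#5 → G#5
B5 → F#6

G#4 G5 D6 G#5 F#6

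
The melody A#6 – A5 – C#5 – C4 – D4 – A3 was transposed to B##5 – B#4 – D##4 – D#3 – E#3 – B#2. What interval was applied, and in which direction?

Take the first pair: A#6 → B##5. A to B spans 7 letter names, so the interval is some kind of seventh.
B##5 to A#6 is 9 semitones, which makes it a diminished seventh; the second version is lower, so the direction is down.
Checking another pair — A3 → B#2 — gives the same interval.

down a diminished seventh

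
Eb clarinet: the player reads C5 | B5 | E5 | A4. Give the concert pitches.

The Eb clarinet sounds a minor third above written, so transpose each written note up a minor third.
C5 to Eb5
B5 to D6
E5 to G5
A4 to C5

Eb5 D6 G5 C5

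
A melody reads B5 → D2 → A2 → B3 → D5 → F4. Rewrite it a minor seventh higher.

B5 to A6
D2 to C3
A2 to G3
B3 to A4
D5 to C6
F4 to Eb5

A6 C3 G3 A4 C6 Eb5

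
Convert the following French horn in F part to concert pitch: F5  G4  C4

Bb4 C4 F3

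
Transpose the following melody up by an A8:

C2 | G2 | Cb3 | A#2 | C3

C#3 G#3 C4 A##3 C#4

C2 → C#3
G2 → G#3
Cb3 → C4
A#2 → A##3
C3 → C#4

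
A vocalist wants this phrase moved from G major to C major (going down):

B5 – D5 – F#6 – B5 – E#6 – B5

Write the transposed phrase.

From G down to C is a perfect fifth; apply that to each pitch.
B5 -> E5
D5 -> G4
F#6 -> B5
B5 -> E5
E#6 -> A#5
B5 -> E5

E5 G4 B5 E5 A#5 E5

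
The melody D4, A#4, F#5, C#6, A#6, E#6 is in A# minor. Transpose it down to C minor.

Fb3 C4 Ab4 Eb5 C6 G5

A# minor to C minor down is an augmented sixth, so every note moves down by that interval.
D4 becomes Fb3
A#4 becomes C4
F#5 becomes Ab4
C#6 becomes Eb5
A#6 becomes C6
E#6 becomes G5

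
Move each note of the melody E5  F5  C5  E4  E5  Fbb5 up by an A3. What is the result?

E5 up an augmented third is G##5.
F5: a third up reaches A, and 5 semitones makes it A#5.
An augmented third up from C5 gives E#5.
E4 up an augmented third is G##4.
E5: a third up reaches G, and 5 semitones makes it G##5.
Fbb5 up an augmented third is Ab5.

G##5 A#5 E#5 G##4 G##5 Ab5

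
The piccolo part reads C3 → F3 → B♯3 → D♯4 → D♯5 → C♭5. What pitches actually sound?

C4 F4 B#4 D#5 D#6 Cb6

Written C4 on the piccolo sounds as C5, a perfect octave higher; apply that shift to every note.
C3 becomes C4
F3 becomes F4
B#3 becomes B#4
D#4 becomes D#5
D#5 becomes D#6
Cb5 becomes Cb6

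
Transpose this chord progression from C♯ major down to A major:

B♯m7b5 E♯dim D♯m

C♯ major down to A major is a major third; each chord root moves by that interval while the quality stays the same.
B♯m7b5: root B♯ down a major third → G#, giving G#m7b5.
E♯dim: root E♯ down a major third → C#, giving C#dim.
D♯m: root D♯ down a major third → B, giving Bm.

G#m7b5 C#dim Bm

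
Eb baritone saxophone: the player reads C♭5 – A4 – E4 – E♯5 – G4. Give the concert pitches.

The Eb baritone saxophone sounds a major thirteenth below written, so transpose each written note down a major thirteenth.
Cb5 → Ebb3
A4 → C3
E4 → G2
E#5 → G#3
G4 → Bb2

Ebb3 C3 G2 G#3 Bb2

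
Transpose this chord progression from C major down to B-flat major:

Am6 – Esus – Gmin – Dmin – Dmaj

Gm6 Dsus Fmin Cmin Cmaj

C major down to B-flat major is a major second; each chord root moves by that interval while the quality stays the same.
Am6: root A down a major second → G, giving Gm6.
Esus: root E down a major second → D, giving Dsus.
Gmin: root G down a major second → F, giving Fmin.
Dmin: root D down a major second → C, giving Cmin.
Dmaj: root D down a major second → C, giving Cmaj.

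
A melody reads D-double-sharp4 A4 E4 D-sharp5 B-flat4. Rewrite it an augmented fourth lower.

A#3 Eb4 Bb3 A4 Fb4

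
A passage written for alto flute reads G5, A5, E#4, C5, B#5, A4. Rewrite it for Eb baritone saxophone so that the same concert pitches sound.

B6 C#7 G##5 E6 D##7 C#6

First find concert pitch: the alto flute sounds a perfect fourth below written, so G5 A5 E#4 C5 B#5 A4 sounds D5 E5 B#3 G4 F##5 E4.
Then write for Eb baritone saxophone: it sounds a major thirteenth below written, so the part must be a major thirteenth above concert.
D5 → B6
E5 → C#7
B#3 → G##5
G4 → E6
F##5 → D##7
E4 → C#6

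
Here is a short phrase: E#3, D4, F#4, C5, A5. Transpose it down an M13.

G#1 F2 A2 Eb3 C4

A major thirteenth down from E#3 gives G#1.
D4 down a major thirteenth is F2.
A major thirteenth down from F#4 gives A2.
C5 down a major thirteenth is Eb3.
A5 down a major thirteenth is C4.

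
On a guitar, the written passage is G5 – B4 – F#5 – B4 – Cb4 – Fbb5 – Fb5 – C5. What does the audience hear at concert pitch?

G4 B3 F#4 B3 Cb3 Fbb4 Fb4 C4

The guitar sounds a perfect octave below written, so transpose each written note down a perfect octave.
G5 -> G4
B4 -> B3
F#5 -> F#4
B4 -> B3
Cb4 -> Cb3
Fbb5 -> Fbb4
Fb5 -> Fb4
C5 -> C4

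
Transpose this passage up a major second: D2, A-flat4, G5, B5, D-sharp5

A major second up from D2 gives E2.
Ab4 up a major second is Bb4.
G5 up a major second is A5.
A major second up from B5 gives C#6.
D#5: a second up reaches E, and 2 semitones makes it E#5.

E2 Bb4 A5 C#6 E#5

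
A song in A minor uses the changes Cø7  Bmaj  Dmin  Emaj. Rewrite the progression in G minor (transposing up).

Bbø7 Amaj Cmin Dmaj

A minor up to G minor is a minor seventh; each chord root moves by that interval while the quality stays the same.
Cø7: root C up a minor seventh → Bb, giving Bbø7.
Bmaj: root B up a minor seventh → A, giving Amaj.
Dmin: root D up a minor seventh → C, giving Cmin.
Emaj: root E up a minor seventh → D, giving Dmaj.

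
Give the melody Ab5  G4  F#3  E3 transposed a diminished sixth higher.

Fbb6 Ebb5 Db4 Cb4

Ab5 -> Fbb6
G4 -> Ebb5
F#3 -> Db4
E3 -> Cb4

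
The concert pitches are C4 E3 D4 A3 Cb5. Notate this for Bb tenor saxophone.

D5 F#4 E5 B4 Db6

The Bb tenor saxophone sounds a major ninth below written, so the written part must be a major ninth above concert — transpose each note up.
C4 gives D5
E3 gives F#4
D4 gives E5
A3 gives B4
Cb5 gives Db6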